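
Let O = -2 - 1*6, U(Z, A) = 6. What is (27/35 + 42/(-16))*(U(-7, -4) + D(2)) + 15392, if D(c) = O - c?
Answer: 1077959/70 ≈ 15399.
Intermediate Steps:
O = -8 (O = -2 - 6 = -8)
D(c) = -8 - c
(27/35 + 42/(-16))*(U(-7, -4) + D(2)) + 15392 = (27/35 + 42/(-16))*(6 + (-8 - 1*2)) + 15392 = (27*(1/35) + 42*(-1/16))*(6 + (-8 - 2)) + 15392 = (27/35 - 21/8)*(6 - 10) + 15392 = -519/280*(-4) + 15392 = 519/70 + 15392 = 1077959/70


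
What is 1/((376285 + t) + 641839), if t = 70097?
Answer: 1/1088221 ≈ 9.1893e-7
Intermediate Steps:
1/((376285 + t) + 641839) = 1/((376285 + 70097) + 641839) = 1/(446382 + 641839) = 1/1088221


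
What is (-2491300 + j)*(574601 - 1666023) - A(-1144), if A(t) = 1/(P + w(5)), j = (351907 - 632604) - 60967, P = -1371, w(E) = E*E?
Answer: 4161777130051569/1346 ≈ 3.0920e+12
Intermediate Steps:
w(E) = E²
j = -341664 (j = -280697 - 60967 = -341664)
A(t) = -1/1346 (A(t) = 1/(-1371 + 5²) = 1/(-1371 + 25) = 1/(-1346) = -1/1346)
(-2491300 + j)*(574601 - 1666023) - A(-1144) = (-2491300 - 341664)*(574601 - 1666023) - 1*(-1/1346) = -2832964*(-1091422) + 1/1346 = 3091959234808 + 1/1346 = 4161777130051569/1346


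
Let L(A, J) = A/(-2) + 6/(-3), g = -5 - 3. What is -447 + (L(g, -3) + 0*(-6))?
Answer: -445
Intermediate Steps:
g = -8
L(A, J) = -2 - A/2 (L(A, J) = A*(-1/2) + 6*(-1/3) = -A/2 - 2 = -2 - A/2)
-447 + (L(g, -3) + 0*(-6)) = -447 + ((-2 - 1/2*(-8)) + 0*(-6)) = -447 + ((-2 + 4) + 0) = -447 + (2 + 0) = -447 + 2 = -445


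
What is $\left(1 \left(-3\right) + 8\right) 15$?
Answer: $75$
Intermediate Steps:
$\left(1 \left(-3\right) + 8\right) 15 = \left(-3 + 8\right) 15 = 5 \cdot 15 = 75$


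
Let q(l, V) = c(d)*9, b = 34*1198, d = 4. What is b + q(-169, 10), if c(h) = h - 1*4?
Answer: 40732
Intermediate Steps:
c(h) = -4 + h (c(h) = h - 4 = -4 + h)
b = 40732
q(l, V) = 0 (q(l, V) = (-4 + 4)*9 = 0*9 = 0)
b + q(-169, 10) = 40732 + 0 = 40732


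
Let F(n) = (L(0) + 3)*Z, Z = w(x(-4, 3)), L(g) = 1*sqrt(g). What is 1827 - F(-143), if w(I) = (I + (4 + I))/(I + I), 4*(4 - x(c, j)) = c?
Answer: 9114/5 ≈ 1822.8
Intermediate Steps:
L(g) = sqrt(g)
x(c, j) = 4 - c/4
w(I) = (4 + 2*I)/(2*I) (w(I) = (4 + 2*I)/((2*I)) = (4 + 2*I)*(1/(2*I)) = (4 + 2*I)/(2*I))
Z = 7/5 (Z = (2 + (4 - 1/4*(-4)))/(4 - 1/4*(-4)) = (2 + (4 + 1))/(4 + 1) = (2 + 5)/5 = (1/5)*7 = 7/5 ≈ 1.4000)
F(n) = 21/5 (F(n) = (sqrt(0) + 3)*(7/5) = (0 + 3)*(7/5) = 3*(7/5) = 21/5)
1827 - F(-143) = 1827 - 1*21/5 = 1827 - 21/5 = 9114/5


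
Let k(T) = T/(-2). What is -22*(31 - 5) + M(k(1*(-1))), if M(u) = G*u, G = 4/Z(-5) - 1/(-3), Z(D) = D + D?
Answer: -17161/30 ≈ -572.03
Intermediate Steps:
Z(D) = 2*D
k(T) = -T/2 (k(T) = T*(-1/2) = -T/2)
G = -1/15 (G = 4/((2*(-5))) - 1/(-3) = 4/(-10) - 1*(-1/3) = 4*(-1/10) + 1/3 = -2/5 + 1/3 = -1/15 ≈ -0.066667)
M(u) = -u/15
-22*(31 - 5) + M(k(1*(-1))) = -22*(31 - 5) - (-1)*1*(-1)/30 = -22*26 - (-1)*(-1)/30 = -572 - 1/15*1/2 = -572 - 1/30 = -17161/30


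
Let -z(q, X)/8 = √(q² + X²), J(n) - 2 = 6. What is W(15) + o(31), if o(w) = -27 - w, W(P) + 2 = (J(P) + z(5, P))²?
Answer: 16004 - 640*√10 ≈ 13980.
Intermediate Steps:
J(n) = 8 (J(n) = 2 + 6 = 8)
z(q, X) = -8*√(X² + q²) (z(q, X) = -8*√(q² + X²) = -8*√(X² + q²))
W(P) = -2 + (8 - 8*√(25 + P²))² (W(P) = -2 + (8 - 8*√(P² + 5²))² = -2 + (8 - 8*√(P² + 25))² = -2 + (8 - 8*√(25 + P²))²)
W(15) + o(31) = (-2 + 64*(-1 + √(25 + 15²))²) + (-27 - 1*31) = (-2 + 64*(-1 + √(25 + 225))²) + (-27 - 31) = (-2 + 64*(-1 + √250)²) - 58 = (-2 + 64*(-1 + 5*√10)²) - 58 = -60 + 64*(-1 + 5*√10)²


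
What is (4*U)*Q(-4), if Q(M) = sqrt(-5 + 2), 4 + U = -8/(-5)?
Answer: -48*I*sqrt(3)/5 ≈ -16.628*I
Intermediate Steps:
U = -12/5 (U = -4 - 8/(-5) = -4 - 8*(-1/5) = -4 + 8/5 = -12/5 ≈ -2.4000)
Q(M) = I*sqrt(3) (Q(M) = sqrt(-3) = I*sqrt(3))
(4*U)*Q(-4) = (4*(-12/5))*(I*sqrt(3)) = -48*I*sqrt(3)/5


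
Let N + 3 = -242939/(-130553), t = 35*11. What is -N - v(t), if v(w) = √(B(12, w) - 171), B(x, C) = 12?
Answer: 148720/130553 - I*√159 ≈ 1.1392 - 12.61*I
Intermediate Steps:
t = 385
N = -148720/130553 (N = -3 - 242939/(-130553) = -3 - 242939*(-1)/130553 = -3 - 1*(-242939/130553) = -3 + 242939/130553 = -148720/130553 ≈ -1.1392)
v(w) = I*√159 (v(w) = √(12 - 171) = √(-159) = I*√159)
-N - v(t) = -1*(-148720/130553) - I*√159 = 148720/130553 - I*√159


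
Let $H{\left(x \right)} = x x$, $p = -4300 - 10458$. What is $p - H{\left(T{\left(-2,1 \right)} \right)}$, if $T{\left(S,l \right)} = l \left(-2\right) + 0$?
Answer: $-14762$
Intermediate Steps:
$T{\left(S,l \right)} = - 2 l$ ($T{\left(S,l \right)} = - 2 l + 0 = - 2 l$)
$p = -14758$ ($p = -4300 - 10458 = -14758$)
$H{\left(x \right)} = x^{2}$
$p - H{\left(T{\left(-2,1 \right)} \right)} = -14758 - \left(\left(-2\right) 1\right)^{2} = -14758 - \left(-2\right)^{2} = -14758 - 4 = -14762$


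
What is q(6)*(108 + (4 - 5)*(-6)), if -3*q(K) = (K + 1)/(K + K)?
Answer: -133/6 ≈ -22.167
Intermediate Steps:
q(K) = -(1 + K)/(6*K) (q(K) = -(K + 1)/(3*(K + K)) = -(1 + K)/(3*(2*K)) = -(1 + K)*1/(2*K)/3 = -(1 + K)/(6*K))
q(6)*(108 + (4 - 5)*(-6)) = ((⅙)*(-1 - 1*6)/6)*(108 + (4 - 5)*(-6)) = ((⅙)*(⅙)*(-1 - 6))*(108 - 1*(-6)) = ((⅙)*(⅙)*(-7))*(108 + 6) = -7/36*114 = -133/6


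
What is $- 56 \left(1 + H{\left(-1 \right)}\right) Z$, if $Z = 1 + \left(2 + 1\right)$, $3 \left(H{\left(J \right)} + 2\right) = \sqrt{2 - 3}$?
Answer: $224 - \frac{224 i}{3} \approx 224.0 - 74.667 i$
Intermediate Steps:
$H{\left(J \right)} = -2 + \frac{i}{3}$ ($H{\left(J \right)} = -2 + \frac{\sqrt{2 - 3}}{3} = -2 + \frac{\sqrt{-1}}{3} = -2 + \frac{i}{3}$)
$Z = 4$ ($Z = 1 + 3 = 4$)
$- 56 \left(1 + H{\left(-1 \right)}\right) Z = - 56 \left(1 - \left(2 - \frac{i}{3}\right)\right) 4 = - 56 \left(-1 + \frac{i}{3}\right) 4 = - 56 \left(-4 + \frac{4 i}{3}\right) = 224 - \frac{224 i}{3}$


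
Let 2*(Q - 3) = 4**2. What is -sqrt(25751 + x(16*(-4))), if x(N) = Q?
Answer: -sqrt(25762) ≈ -160.51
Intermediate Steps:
Q = 11 (Q = 3 + (1/2)*4**2 = 3 + (1/2)*16 = 3 + 8 = 11)
x(N) = 11
-sqrt(25751 + x(16*(-4))) = -sqrt(25751 + 11) = -sqrt(25762)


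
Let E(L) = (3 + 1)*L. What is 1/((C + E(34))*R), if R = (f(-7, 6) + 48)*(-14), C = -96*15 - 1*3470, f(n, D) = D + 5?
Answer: 1/3943324 ≈ 2.5359e-7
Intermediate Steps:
E(L) = 4*L
f(n, D) = 5 + D
C = -4910 (C = -1440 - 3470 = -4910)
R = -826 (R = ((5 + 6) + 48)*(-14) = (11 + 48)*(-14) = 59*(-14) = -826)
1/((C + E(34))*R) = 1/((-4910 + 4*34)*(-826)) = -1/826/(-4910 + 136) = -1/826/(-4774) = -1/4774*(-1/826) = 1/3943324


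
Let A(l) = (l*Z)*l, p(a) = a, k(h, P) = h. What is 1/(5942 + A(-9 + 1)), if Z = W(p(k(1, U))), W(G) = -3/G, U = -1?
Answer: 1/5750 ≈ 0.00017391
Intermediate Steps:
Z = -3 (Z = -3/1 = -3*1 = -3)
A(l) = -3*l² (A(l) = (l*(-3))*l = (-3*l)*l = -3*l²)
1/(5942 + A(-9 + 1)) = 1/(5942 - 3*(-9 + 1)²) = 1/(5942 - 3*(-8)²) = 1/(5942 - 3*64) = 1/(5942 - 192) = 1/5750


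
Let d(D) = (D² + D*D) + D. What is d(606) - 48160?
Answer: 686918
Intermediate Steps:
d(D) = D + 2*D² (d(D) = (D² + D²) + D = 2*D² + D = D + 2*D²)
d(606) - 48160 = 606*(1 + 2*606) - 48160 = 606*(1 + 1212) - 48160 = 606*1213 - 48160 = 735078 - 48160 = 686918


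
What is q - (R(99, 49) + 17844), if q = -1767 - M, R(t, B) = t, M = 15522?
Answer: -35232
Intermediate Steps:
q = -17289 (q = -1767 - 1*15522 = -1767 - 15522 = -17289)
q - (R(99, 49) + 17844) = -17289 - (99 + 17844) = -17289 - 1*17943 = -17289 - 17943 = -35232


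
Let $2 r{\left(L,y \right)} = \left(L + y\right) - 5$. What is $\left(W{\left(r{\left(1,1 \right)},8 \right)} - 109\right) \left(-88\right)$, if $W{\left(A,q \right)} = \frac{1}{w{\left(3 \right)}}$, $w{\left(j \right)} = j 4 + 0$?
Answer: $\frac{28754}{3} \approx 9584.7$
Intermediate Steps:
$r{\left(L,y \right)} = - \frac{5}{2} + \frac{L}{2} + \frac{y}{2}$ ($r{\left(L,y \right)} = \frac{\left(L + y\right) - 5}{2} = \frac{-5 + L + y}{2} = - \frac{5}{2} + \frac{L}{2} + \frac{y}{2}$)
$w{\left(j \right)} = 4 j$ ($w{\left(j \right)} = 4 j + 0 = 4 j$)
$W{\left(A,q \right)} = \frac{1}{12}$ ($W{\left(A,q \right)} = \frac{1}{4 \cdot 3} = \frac{1}{12}$)
$\left(W{\left(r{\left(1,1 \right)},8 \right)} - 109\right) \left(-88\right) = \left(\frac{1}{12} - 109\right) \left(-88\right) = \left(- \frac{1307}{12}\right) \left(-88\right) = \frac{28754}{3}$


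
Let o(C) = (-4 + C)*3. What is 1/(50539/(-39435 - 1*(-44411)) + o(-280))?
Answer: -4976/4189013 ≈ -0.0011879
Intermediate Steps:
o(C) = -12 + 3*C
1/(50539/(-39435 - 1*(-44411)) + o(-280)) = 1/(50539/(-39435 - 1*(-44411)) + (-12 + 3*(-280))) = 1/(50539/(-39435 + 44411) + (-12 - 840)) = 1/(50539/4976 - 852) = 1/(-4189013/4976) = -4976/4189013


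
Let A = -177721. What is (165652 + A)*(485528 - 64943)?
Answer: -5076040365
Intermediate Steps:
(165652 + A)*(485528 - 64943) = (165652 - 177721)*(485528 - 64943) = -12069*420585 = -5076040365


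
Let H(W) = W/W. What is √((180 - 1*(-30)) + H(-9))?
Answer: √211 ≈ 14.526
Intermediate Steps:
H(W) = 1
√((180 - 1*(-30)) + H(-9)) = √((180 - 1*(-30)) + 1) = √((180 + 30) + 1) = √(210 + 1) = √211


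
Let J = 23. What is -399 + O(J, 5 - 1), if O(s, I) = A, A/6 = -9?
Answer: -453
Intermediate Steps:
A = -54 (A = 6*(-9) = -54)
O(s, I) = -54
-399 + O(J, 5 - 1) = -399 - 54 = -453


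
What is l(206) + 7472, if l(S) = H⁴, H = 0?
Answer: 7472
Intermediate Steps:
l(S) = 0 (l(S) = 0⁴ = 0)
l(206) + 7472 = 0 + 7472 = 7472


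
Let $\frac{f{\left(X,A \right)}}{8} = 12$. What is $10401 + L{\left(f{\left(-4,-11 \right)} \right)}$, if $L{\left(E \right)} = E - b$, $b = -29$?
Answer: $10526$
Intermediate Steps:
$f{\left(X,A \right)} = 96$ ($f{\left(X,A \right)} = 8 \cdot 12 = 96$)
$L{\left(E \right)} = 29 + E$ ($L{\left(E \right)} = E - -29 = E + 29 = 29 + E$)
$10401 + L{\left(f{\left(-4,-11 \right)} \right)} = 10401 + \left(29 + 96\right) = 10401 + 125 = 10526$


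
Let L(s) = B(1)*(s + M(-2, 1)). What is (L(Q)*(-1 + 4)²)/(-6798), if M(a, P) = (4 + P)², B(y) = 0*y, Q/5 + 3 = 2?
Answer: 0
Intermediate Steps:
Q = -5 (Q = -15 + 5*2 = -15 + 10 = -5)
B(y) = 0
L(s) = 0 (L(s) = 0*(s + (4 + 1)²) = 0*(s + 5²) = 0*(s + 25) = 0*(25 + s) = 0)
(L(Q)*(-1 + 4)²)/(-6798) = (0*(-1 + 4)²)/(-6798) = (0*3²)*(-1/6798) = (0*9)*(-1/6798) = 0*(-1/6798) = 0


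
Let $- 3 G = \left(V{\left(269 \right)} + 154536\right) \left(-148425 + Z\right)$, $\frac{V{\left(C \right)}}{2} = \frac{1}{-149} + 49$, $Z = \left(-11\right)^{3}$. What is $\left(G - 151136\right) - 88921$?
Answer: $\frac{3450340421305}{447} \approx 7.7189 \cdot 10^{9}$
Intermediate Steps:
$Z = -1331$
$V{\left(C \right)} = \frac{14600}{149}$ ($V{\left(C \right)} = 2 \left(\frac{1}{-149} + 49\right) = 2 \left(- \frac{1}{149} + 49\right) = 2 \cdot \frac{7300}{149} = \frac{14600}{149}$)
$G = \frac{3450447726784}{447}$ ($G = - \frac{\left(\frac{14600}{149} + 154536\right) \left(-148425 - 1331\right)}{3} = - \frac{\frac{23040464}{149} \left(-149756\right)}{3} = \left(- \frac{1}{3}\right) \left(- \frac{3450447726784}{149}\right) = \frac{3450447726784}{447} \approx 7.7191 \cdot 10^{9}$)
$\left(G - 151136\right) - 88921 = \left(\frac{3450447726784}{447} - 151136\right) - 88921 = \frac{3450380168992}{447} - 88921 = \frac{3450340421305}{447}$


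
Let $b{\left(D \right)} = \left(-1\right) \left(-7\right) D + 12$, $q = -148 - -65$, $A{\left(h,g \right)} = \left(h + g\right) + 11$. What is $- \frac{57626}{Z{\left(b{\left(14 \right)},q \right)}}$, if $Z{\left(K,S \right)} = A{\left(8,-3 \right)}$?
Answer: $- \frac{28813}{8} \approx -3601.6$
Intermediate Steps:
$A{\left(h,g \right)} = 11 + g + h$ ($A{\left(h,g \right)} = \left(g + h\right) + 11 = 11 + g + h$)
$q = -83$ ($q = -148 + 65 = -83$)
$b{\left(D \right)} = 12 + 7 D$ ($b{\left(D \right)} = 7 D + 12 = 12 + 7 D$)
$Z{\left(K,S \right)} = 16$ ($Z{\left(K,S \right)} = 11 - 3 + 8 = 16$)
$- \frac{57626}{Z{\left(b{\left(14 \right)},q \right)}} = - \frac{57626}{16} = \left(-57626\right) \frac{1}{16} = - \frac{28813}{8}$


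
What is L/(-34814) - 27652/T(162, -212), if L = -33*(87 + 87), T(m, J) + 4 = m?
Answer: -240442373/1375153 ≈ -174.85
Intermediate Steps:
T(m, J) = -4 + m
L = -5742 (L = -33*174 = -5742)
L/(-34814) - 27652/T(162, -212) = -5742/(-34814) - 27652/(-4 + 162) = -5742*(-1/34814) - 27652/158 = 2871/17407 - 27652*1/158 = 2871/17407 - 13826/79 = -240442373/1375153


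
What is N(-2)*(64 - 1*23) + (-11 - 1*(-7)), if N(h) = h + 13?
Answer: 447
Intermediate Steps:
N(h) = 13 + h
N(-2)*(64 - 1*23) + (-11 - 1*(-7)) = (13 - 2)*(64 - 1*23) + (-11 - 1*(-7)) = 11*(64 - 23) + (-11 + 7) = 11*41 - 4 = 451 - 4 = 447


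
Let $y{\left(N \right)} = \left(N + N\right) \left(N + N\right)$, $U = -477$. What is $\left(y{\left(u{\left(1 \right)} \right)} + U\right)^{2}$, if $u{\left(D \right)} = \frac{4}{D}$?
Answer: $170569$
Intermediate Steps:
$y{\left(N \right)} = 4 N^{2}$ ($y{\left(N \right)} = 2 N 2 N = 4 N^{2}$)
$\left(y{\left(u{\left(1 \right)} \right)} + U\right)^{2} = \left(4 \left(\frac{4}{1}\right)^{2} - 477\right)^{2} = \left(4 \left(4 \cdot 1\right)^{2} - 477\right)^{2} = \left(4 \cdot 4^{2} - 477\right)^{2} = \left(4 \cdot 16 - 477\right)^{2} = \left(64 - 477\right)^{2} = \left(-413\right)^{2} = 170569$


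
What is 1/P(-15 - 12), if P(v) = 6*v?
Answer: -1/162 ≈ -0.0061728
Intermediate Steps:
1/P(-15 - 12) = 1/(6*(-15 - 12)) = 1/(6*(-27)) = 1/(-162) = -1/162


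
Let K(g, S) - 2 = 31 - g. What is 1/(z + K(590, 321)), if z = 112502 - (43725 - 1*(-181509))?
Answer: -1/113289 ≈ -8.8270e-6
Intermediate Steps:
K(g, S) = 33 - g (K(g, S) = 2 + (31 - g) = 33 - g)
z = -112732 (z = 112502 - (43725 + 181509) = 112502 - 1*225234 = 112502 - 225234 = -112732)
1/(z + K(590, 321)) = 1/(-112732 + (33 - 1*590)) = 1/(-112732 + (33 - 590)) = 1/(-112732 - 557) = 1/(-113289) = -1/113289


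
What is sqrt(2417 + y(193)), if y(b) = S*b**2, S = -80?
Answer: I*sqrt(2977503) ≈ 1725.5*I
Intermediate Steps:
y(b) = -80*b**2
sqrt(2417 + y(193)) = sqrt(2417 - 80*193**2) = sqrt(2417 - 80*37249) = sqrt(2417 - 2979920) = sqrt(-2977503) = I*sqrt(2977503)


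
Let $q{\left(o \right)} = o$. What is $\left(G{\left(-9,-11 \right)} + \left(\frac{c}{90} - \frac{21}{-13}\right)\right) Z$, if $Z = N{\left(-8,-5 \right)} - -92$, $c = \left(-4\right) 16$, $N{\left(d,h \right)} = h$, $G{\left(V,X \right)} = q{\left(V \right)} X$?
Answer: $\frac{1694876}{195} \approx 8691.7$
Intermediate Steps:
$G{\left(V,X \right)} = V X$
$c = -64$
$Z = 87$ ($Z = -5 - -92 = -5 + 92 = 87$)
$\left(G{\left(-9,-11 \right)} + \left(\frac{c}{90} - \frac{21}{-13}\right)\right) Z = \left(\left(-9\right) \left(-11\right) - \left(- \frac{21}{13} + \frac{32}{45}\right)\right) 87 = \left(99 - - \frac{529}{585}\right) 87 = \left(99 + \left(- \frac{32}{45} + \frac{21}{13}\right)\right) 87 = \left(99 + \frac{529}{585}\right) 87 = \frac{58444}{585} \cdot 87 = \frac{1694876}{195}$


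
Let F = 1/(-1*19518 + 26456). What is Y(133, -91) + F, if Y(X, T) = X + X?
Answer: 1845509/6938 ≈ 266.00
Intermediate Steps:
Y(X, T) = 2*X
F = 1/6938 (F = 1/(-19518 + 26456) = 1/6938 ≈ 0.00014413)
Y(133, -91) + F = 2*133 + 1/6938 = 266 + 1/6938 = 1845509/6938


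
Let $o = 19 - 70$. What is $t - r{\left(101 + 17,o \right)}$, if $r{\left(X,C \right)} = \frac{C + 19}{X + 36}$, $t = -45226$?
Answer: $- \frac{3482386}{77} \approx -45226.0$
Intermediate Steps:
$o = -51$ ($o = 19 - 70 = -51$)
$r{\left(X,C \right)} = \frac{19 + C}{36 + X}$
$t - r{\left(101 + 17,o \right)} = -45226 - \frac{19 - 51}{36 + \left(101 + 17\right)} = -45226 - \frac{1}{36 + 118} \left(-32\right) = -45226 - \frac{1}{154} \left(-32\right) = -45226 - - \frac{16}{77} = -45226 + \frac{16}{77} = - \frac{3482386}{77}$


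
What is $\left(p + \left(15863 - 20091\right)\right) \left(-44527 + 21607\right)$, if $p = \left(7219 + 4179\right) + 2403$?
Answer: $-219413160$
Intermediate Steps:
$p = 13801$ ($p = 11398 + 2403 = 13801$)
$\left(p + \left(15863 - 20091\right)\right) \left(-44527 + 21607\right) = \left(13801 + \left(15863 - 20091\right)\right) \left(-44527 + 21607\right) = \left(13801 - 4228\right) \left(-22920\right) = 9573 \left(-22920\right) = -219413160$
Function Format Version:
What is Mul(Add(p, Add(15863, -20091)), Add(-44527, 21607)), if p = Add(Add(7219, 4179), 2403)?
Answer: -219413160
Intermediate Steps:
p = 13801 (p = Add(11398, 2403) = 13801)
Mul(Add(p, Add(15863, -20091)), Add(-44527, 21607)) = Mul(Add(13801, Add(15863, -20091)), Add(-44527, 21607)) = Mul(Add(13801, -4228), -22920) = Mul(9573, -22920) = -219413160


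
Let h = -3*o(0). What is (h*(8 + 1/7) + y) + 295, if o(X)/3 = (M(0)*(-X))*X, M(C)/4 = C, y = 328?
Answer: 623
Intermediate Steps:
M(C) = 4*C
o(X) = 0 (o(X) = 3*(((4*0)*(-X))*X) = 3*((0*(-X))*X) = 3*(0*X) = 3*0 = 0)
h = 0 (h = -3*0 = 0)
(h*(8 + 1/7) + y) + 295 = (0*(8 + 1/7) + 328) + 295 = (0*(8 + ⅐) + 328) + 295 = (0*(57/7) + 328) + 295 = (0 + 328) + 295 = 328 + 295 = 623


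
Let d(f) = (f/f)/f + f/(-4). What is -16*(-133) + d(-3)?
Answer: 25541/12 ≈ 2128.4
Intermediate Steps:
d(f) = 1/f - f/4 (d(f) = 1/f + f*(-¼) = 1/f - f/4)
-16*(-133) + d(-3) = -16*(-133) + (1/(-3) - ¼*(-3)) = 2128 + (-⅓ + ¾) = 2128 + 5/12 = 25541/12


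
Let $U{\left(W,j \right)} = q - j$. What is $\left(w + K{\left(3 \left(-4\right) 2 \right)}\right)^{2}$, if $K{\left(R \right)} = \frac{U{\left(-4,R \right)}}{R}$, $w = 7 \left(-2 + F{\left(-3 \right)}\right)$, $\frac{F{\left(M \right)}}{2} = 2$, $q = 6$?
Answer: $\frac{2601}{16} \approx 162.56$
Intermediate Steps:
$F{\left(M \right)} = 4$ ($F{\left(M \right)} = 2 \cdot 2 = 4$)
$U{\left(W,j \right)} = 6 - j$
$w = 14$ ($w = 7 \left(-2 + 4\right) = 7 \cdot 2 = 14$)
$K{\left(R \right)} = \frac{6 - R}{R}$
$\left(w + K{\left(3 \left(-4\right) 2 \right)}\right)^{2} = \left(14 + \frac{6 - 3 \left(-4\right) 2}{3 \left(-4\right) 2}\right)^{2} = \left(14 + \frac{6 - \left(-12\right) 2}{\left(-12\right) 2}\right)^{2} = \left(14 + \frac{6 - -24}{-24}\right)^{2} = \left(14 - \frac{6 + 24}{24}\right)^{2} = \left(14 - \frac{5}{4}\right)^{2} = \left(\frac{51}{4}\right)^{2} = \frac{2601}{16}$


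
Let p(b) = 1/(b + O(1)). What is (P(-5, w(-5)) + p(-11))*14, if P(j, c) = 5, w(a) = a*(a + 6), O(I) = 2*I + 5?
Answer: 133/2 ≈ 66.500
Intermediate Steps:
O(I) = 5 + 2*I
w(a) = a*(6 + a)
p(b) = 1/(7 + b) (p(b) = 1/(b + (5 + 2*1)) = 1/(b + (5 + 2)) = 1/(b + 7) = 1/(7 + b))
(P(-5, w(-5)) + p(-11))*14 = (5 + 1/(7 - 11))*14 = (5 + 1/(-4))*14 = (5 - ¼)*14 = (19/4)*14 = 133/2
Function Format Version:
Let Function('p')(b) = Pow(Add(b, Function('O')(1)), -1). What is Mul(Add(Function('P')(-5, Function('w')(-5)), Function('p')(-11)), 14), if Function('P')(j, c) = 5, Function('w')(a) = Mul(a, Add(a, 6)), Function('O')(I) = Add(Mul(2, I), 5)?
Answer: Rational(133, 2) ≈ 66.500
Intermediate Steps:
Function('O')(I) = Add(5, Mul(2, I))
Function('w')(a) = Mul(a, Add(6, a))
Function('p')(b) = Pow(Add(7, b), -1) (Function('p')(b) = Pow(Add(b, Add(5, Mul(2, 1))), -1) = Pow(Add(b, Add(5, 2)), -1) = Pow(Add(b, 7), -1) = Pow(Add(7, b), -1))
Mul(Add(Function('P')(-5, Function('w')(-5)), Function('p')(-11)), 14) = Mul(Add(5, Pow(Add(7, -11), -1)), 14) = Mul(Add(5, Pow(-4, -1)), 14) = Mul(Add(5, Rational(-1, 4)), 14) = Mul(Rational(19, 4), 14) = Rational(133, 2)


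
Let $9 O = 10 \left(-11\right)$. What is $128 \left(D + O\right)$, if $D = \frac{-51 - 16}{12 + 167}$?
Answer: $- \frac{2597504}{1611} \approx -1612.4$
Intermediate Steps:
$O = - \frac{110}{9}$ ($O = \frac{10 \left(-11\right)}{9} = \frac{1}{9} \left(-110\right) = - \frac{110}{9} \approx -12.222$)
$D = - \frac{67}{179} \approx -0.3743$
$128 \left(D + O\right) = 128 \left(- \frac{67}{179} - \frac{110}{9}\right) = 128 \left(- \frac{20293}{1611}\right) = - \frac{2597504}{1611}$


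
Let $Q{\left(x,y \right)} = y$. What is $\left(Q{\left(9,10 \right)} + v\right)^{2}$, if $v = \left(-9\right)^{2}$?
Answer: $8281$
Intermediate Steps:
$v = 81$
$\left(Q{\left(9,10 \right)} + v\right)^{2} = \left(10 + 81\right)^{2} = 91^{2} = 8281$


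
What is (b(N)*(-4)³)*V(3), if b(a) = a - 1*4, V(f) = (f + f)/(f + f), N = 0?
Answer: 256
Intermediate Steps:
V(f) = 1 (V(f) = (2*f)/((2*f)) = (2*f)*(1/(2*f)) = 1)
b(a) = -4 + a (b(a) = a - 4 = -4 + a)
(b(N)*(-4)³)*V(3) = ((-4 + 0)*(-4)³)*1 = -4*(-64)*1 = 256*1 = 256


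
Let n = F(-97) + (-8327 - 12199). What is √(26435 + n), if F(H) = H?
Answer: 2*√1453 ≈ 76.236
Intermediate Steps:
n = -20623 (n = -97 + (-8327 - 12199) = -97 - 20526 = -20623)
√(26435 + n) = √(26435 - 20623) = √5812 = 2*√1453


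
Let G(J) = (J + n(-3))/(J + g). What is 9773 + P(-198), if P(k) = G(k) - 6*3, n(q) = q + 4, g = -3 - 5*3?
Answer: 2107277/216 ≈ 9755.9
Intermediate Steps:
g = -18 (g = -3 - 15 = -18)
n(q) = 4 + q
G(J) = (1 + J)/(-18 + J) (G(J) = (J + (4 - 3))/(J - 18) = (J + 1)/(-18 + J) = (1 + J)/(-18 + J))
P(k) = -18 + (1 + k)/(-18 + k) (P(k) = (1 + k)/(-18 + k) - 6*3 = (1 + k)/(-18 + k) - 18 = -18 + (1 + k)/(-18 + k))
9773 + P(-198) = 9773 + (325 - 17*(-198))/(-18 - 198) = 9773 + (325 + 3366)/(-216) = 9773 - 1/216*3691 = 9773 - 3691/216 = 2107277/216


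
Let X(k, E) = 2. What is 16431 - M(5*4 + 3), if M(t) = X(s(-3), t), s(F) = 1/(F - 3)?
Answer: 16429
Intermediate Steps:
s(F) = 1/(-3 + F)
M(t) = 2
16431 - M(5*4 + 3) = 16431 - 1*2 = 16431 - 2 = 16429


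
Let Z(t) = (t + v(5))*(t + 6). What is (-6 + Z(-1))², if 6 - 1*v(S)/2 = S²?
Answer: 40401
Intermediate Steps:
v(S) = 12 - 2*S²
Z(t) = (-38 + t)*(6 + t) (Z(t) = (t + (12 - 2*5²))*(t + 6) = (t + (12 - 2*25))*(6 + t) = (t + (12 - 50))*(6 + t) = (t - 38)*(6 + t) = (-38 + t)*(6 + t))
(-6 + Z(-1))² = (-6 + (-228 + (-1)² - 32*(-1)))² = (-6 + (-228 + 1 + 32))² = (-6 - 195)² = (-201)² = 40401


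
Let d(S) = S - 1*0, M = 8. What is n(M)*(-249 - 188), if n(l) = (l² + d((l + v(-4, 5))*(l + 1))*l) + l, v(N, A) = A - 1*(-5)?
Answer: -597816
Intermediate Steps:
v(N, A) = 5 + A (v(N, A) = A + 5 = 5 + A)
d(S) = S (d(S) = S + 0 = S)
n(l) = l + l² + l*(1 + l)*(10 + l) (n(l) = (l² + ((l + (5 + 5))*(l + 1))*l) + l = (l² + ((l + 10)*(1 + l))*l) + l = (l² + ((10 + l)*(1 + l))*l) + l = (l² + ((1 + l)*(10 + l))*l) + l = (l² + l*(1 + l)*(10 + l)) + l = l + l² + l*(1 + l)*(10 + l))
n(M)*(-249 - 188) = (8*(11 + 8² + 12*8))*(-249 - 188) = (8*(11 + 64 + 96))*(-437) = (8*171)*(-437) = 1368*(-437) = -597816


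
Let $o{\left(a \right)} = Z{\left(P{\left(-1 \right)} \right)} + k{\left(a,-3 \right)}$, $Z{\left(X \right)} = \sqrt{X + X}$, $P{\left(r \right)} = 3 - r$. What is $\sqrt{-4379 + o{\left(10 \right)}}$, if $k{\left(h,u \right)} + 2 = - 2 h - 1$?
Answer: $\sqrt{-4402 + 2 \sqrt{2}} \approx 66.326 i$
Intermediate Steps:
$k{\left(h,u \right)} = -3 - 2 h$ ($k{\left(h,u \right)} = -2 - \left(1 + 2 h\right) = -3 - 2 h$)
$Z{\left(X \right)} = \sqrt{2} \sqrt{X}$ ($Z{\left(X \right)} = \sqrt{2 X} = \sqrt{2} \sqrt{X}$)
$o{\left(a \right)} = -3 - 2 a + 2 \sqrt{2}$ ($o{\left(a \right)} = \sqrt{2} \sqrt{3 - -1} - \left(3 + 2 a\right) = \sqrt{2} \sqrt{3 + 1} - \left(3 + 2 a\right) = \sqrt{2} \sqrt{4} - \left(3 + 2 a\right) = \sqrt{2} \cdot 2 - \left(3 + 2 a\right) = 2 \sqrt{2} - \left(3 + 2 a\right) = -3 - 2 a + 2 \sqrt{2}$)
$\sqrt{-4379 + o{\left(10 \right)}} = \sqrt{-4379 - \left(23 - 2 \sqrt{2}\right)} = \sqrt{-4402 + 2 \sqrt{2}}$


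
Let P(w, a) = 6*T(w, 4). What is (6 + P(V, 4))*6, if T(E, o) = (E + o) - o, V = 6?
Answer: 252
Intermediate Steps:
T(E, o) = E
P(w, a) = 6*w
(6 + P(V, 4))*6 = (6 + 6*6)*6 = (6 + 36)*6 = 42*6 = 252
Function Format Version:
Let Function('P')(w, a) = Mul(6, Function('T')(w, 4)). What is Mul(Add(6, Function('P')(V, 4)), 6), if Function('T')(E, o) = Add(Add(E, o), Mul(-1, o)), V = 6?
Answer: 252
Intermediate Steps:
Function('T')(E, o) = E
Function('P')(w, a) = Mul(6, w)
Mul(Add(6, Function('P')(V, 4)), 6) = Mul(Add(6, Mul(6, 6)), 6) = Mul(Add(6, 36), 6) = Mul(42, 6) = 252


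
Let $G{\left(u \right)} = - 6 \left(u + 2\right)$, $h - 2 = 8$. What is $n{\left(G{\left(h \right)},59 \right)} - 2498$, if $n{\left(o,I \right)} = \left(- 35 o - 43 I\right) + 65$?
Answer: $-2450$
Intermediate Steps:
$h = 10$ ($h = 2 + 8 = 10$)
$G{\left(u \right)} = -12 - 6 u$ ($G{\left(u \right)} = - 6 \left(2 + u\right) = -12 - 6 u$)
$n{\left(o,I \right)} = 65 - 43 I - 35 o$ ($n{\left(o,I \right)} = \left(- 43 I - 35 o\right) + 65 = 65 - 43 I - 35 o$)
$n{\left(G{\left(h \right)},59 \right)} - 2498 = \left(65 - 2537 - 35 \left(-12 - 60\right)\right) - 2498 = \left(65 - 2537 - -2520\right) - 2498 = \left(65 - 2537 + 2520\right) - 2498 = 48 - 2498 = -2450$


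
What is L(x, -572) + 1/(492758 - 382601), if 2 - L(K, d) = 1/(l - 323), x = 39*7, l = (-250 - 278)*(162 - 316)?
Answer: 17842981378/8921505273 ≈ 2.0000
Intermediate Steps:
l = 81312 (l = -528*(-154) = 81312)
x = 273
L(K, d) = 161977/80989 (L(K, d) = 2 - 1/(81312 - 323) = 2 - 1/80989 = 161977/80989)
L(x, -572) + 1/(492758 - 382601) = 161977/80989 + 1/(492758 - 382601) = 161977/80989 + 1/110157 = 17842981378/8921505273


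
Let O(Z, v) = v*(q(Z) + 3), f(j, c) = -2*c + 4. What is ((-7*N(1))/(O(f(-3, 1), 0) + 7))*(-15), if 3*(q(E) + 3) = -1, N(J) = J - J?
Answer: 0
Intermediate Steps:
N(J) = 0
q(E) = -10/3 (q(E) = -3 + (⅓)*(-1) = -3 - ⅓ = -10/3)
f(j, c) = 4 - 2*c
O(Z, v) = -v/3 (O(Z, v) = v*(-10/3 + 3) = v*(-⅓) = -v/3)
((-7*N(1))/(O(f(-3, 1), 0) + 7))*(-15) = ((-7*0)/(-⅓*0 + 7))*(-15) = (0/(0 + 7))*(-15) = (0/7)*(-15) = (0*(⅐))*(-15) = 0*(-15) = 0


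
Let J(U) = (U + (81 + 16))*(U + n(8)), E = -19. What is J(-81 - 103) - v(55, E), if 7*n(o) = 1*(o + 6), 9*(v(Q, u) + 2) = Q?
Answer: 142469/9 ≈ 15830.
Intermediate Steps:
v(Q, u) = -2 + Q/9
n(o) = 6/7 + o/7 (n(o) = (1*(o + 6))/7 = (1*(6 + o))/7 = (6 + o)/7 = 6/7 + o/7)
J(U) = (2 + U)*(97 + U) (J(U) = (U + (81 + 16))*(U + (6/7 + (⅐)*8)) = (U + 97)*(U + (6/7 + 8/7)) = (97 + U)*(U + 2) = (97 + U)*(2 + U) = (2 + U)*(97 + U))
J(-81 - 103) - v(55, E) = (194 + (-81 - 103)² + 99*(-81 - 103)) - (-2 + (⅑)*55) = (194 + (-184)² + 99*(-184)) - (-2 + 55/9) = (194 + 33856 - 18216) - 1*37/9 = 15834 - 37/9 = 142469/9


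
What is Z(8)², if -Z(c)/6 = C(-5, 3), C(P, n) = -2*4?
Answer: 2304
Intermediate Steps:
C(P, n) = -8
Z(c) = 48 (Z(c) = -6*(-8) = 48)
Z(8)² = 48² = 2304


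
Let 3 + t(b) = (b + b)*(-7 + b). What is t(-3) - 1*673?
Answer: -616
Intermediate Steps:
t(b) = -3 + 2*b*(-7 + b) (t(b) = -3 + (b + b)*(-7 + b) = -3 + (2*b)*(-7 + b) = -3 + 2*b*(-7 + b))
t(-3) - 1*673 = (-3 - 14*(-3) + 2*(-3)**2) - 1*673 = (-3 + 42 + 2*9) - 673 = (-3 + 42 + 18) - 673 = 57 - 673 = -616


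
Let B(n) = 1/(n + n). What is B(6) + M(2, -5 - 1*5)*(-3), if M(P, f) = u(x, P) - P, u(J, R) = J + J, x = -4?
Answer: 361/12 ≈ 30.083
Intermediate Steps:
u(J, R) = 2*J
B(n) = 1/(2*n)
M(P, f) = -8 - P (M(P, f) = 2*(-4) - P = -8 - P)
B(6) + M(2, -5 - 1*5)*(-3) = (½)/6 + (-8 - 1*2)*(-3) = (½)*(⅙) + (-8 - 2)*(-3) = 1/12 - 10*(-3) = 1/12 + 30 = 361/12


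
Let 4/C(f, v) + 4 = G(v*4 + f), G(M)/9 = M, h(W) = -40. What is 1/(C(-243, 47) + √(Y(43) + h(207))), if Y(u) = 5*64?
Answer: 499/17430066 + 249001*√70/34860132 ≈ 0.059790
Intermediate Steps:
Y(u) = 320
G(M) = 9*M
C(f, v) = 4/(-4 + 9*f + 36*v) (C(f, v) = 4/(-4 + 9*(v*4 + f)) = 4/(-4 + 9*(4*v + f)) = 4/(-4 + 9*(f + 4*v)) = 4/(-4 + (9*f + 36*v)) = 4/(-4 + 9*f + 36*v))
1/(C(-243, 47) + √(Y(43) + h(207))) = 1/(4/(-4 + 9*(-243) + 36*47) + √(320 - 40)) = 1/(4/(-4 - 2187 + 1692) + √280) = 1/(4/(-499) + 2*√70) = 1/(4*(-1/499) + 2*√70) = 1/(-4/499 + 2*√70)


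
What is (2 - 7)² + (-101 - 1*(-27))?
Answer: -49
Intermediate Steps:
(2 - 7)² + (-101 - 1*(-27)) = (-5)² + (-101 + 27) = 25 - 74 = -49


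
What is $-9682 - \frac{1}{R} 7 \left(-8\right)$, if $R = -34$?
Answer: $- \frac{164622}{17} \approx -9683.6$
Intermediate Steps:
$-9682 - \frac{1}{R} 7 \left(-8\right) = -9682 - \frac{1}{-34} \cdot 7 \left(-8\right) = -9682 - \left(- \frac{1}{34}\right) 7 \left(-8\right) = -9682 - \left(- \frac{7}{34}\right) \left(-8\right) = -9682 - \frac{28}{17} = - \frac{164622}{17}$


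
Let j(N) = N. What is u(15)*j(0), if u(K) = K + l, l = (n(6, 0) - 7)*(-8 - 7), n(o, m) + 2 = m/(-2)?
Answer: 0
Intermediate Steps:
n(o, m) = -2 - m/2 (n(o, m) = -2 + m/(-2) = -2 + m*(-½) = -2 - m/2)
l = 135 (l = ((-2 - ½*0) - 7)*(-8 - 7) = ((-2 + 0) - 7)*(-15) = (-2 - 7)*(-15) = -9*(-15) = 135)
u(K) = 135 + K (u(K) = K + 135 = 135 + K)
u(15)*j(0) = (135 + 15)*0 = 150*0 = 0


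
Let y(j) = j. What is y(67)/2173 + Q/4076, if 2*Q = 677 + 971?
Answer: 515911/2214287 ≈ 0.23299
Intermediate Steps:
Q = 824 (Q = (677 + 971)/2 = (½)*1648 = 824)
y(67)/2173 + Q/4076 = 67/2173 + 824/4076 = 67*(1/2173) + 824*(1/4076) = 67/2173 + 206/1019 = 515911/2214287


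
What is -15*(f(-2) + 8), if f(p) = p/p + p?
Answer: -105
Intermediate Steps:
f(p) = 1 + p
-15*(f(-2) + 8) = -15*((1 - 2) + 8) = -15*(-1 + 8) = -15*7 = -105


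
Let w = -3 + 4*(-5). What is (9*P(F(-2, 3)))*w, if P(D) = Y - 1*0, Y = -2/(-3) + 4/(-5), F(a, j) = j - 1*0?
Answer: 138/5 ≈ 27.600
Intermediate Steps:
F(a, j) = j (F(a, j) = j + 0 = j)
Y = -2/15 (Y = -2*(-⅓) + 4*(-⅕) = ⅔ - ⅘ = -2/15 ≈ -0.13333)
w = -23 (w = -3 - 20 = -23)
P(D) = -2/15 (P(D) = -2/15 - 1*0 = -2/15 + 0 = -2/15)
(9*P(F(-2, 3)))*w = (9*(-2/15))*(-23) = -6/5*(-23) = 138/5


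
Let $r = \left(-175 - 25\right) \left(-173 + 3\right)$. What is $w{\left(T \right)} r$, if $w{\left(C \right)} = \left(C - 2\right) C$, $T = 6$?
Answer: $816000$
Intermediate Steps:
$w{\left(C \right)} = C \left(-2 + C\right)$ ($w{\left(C \right)} = \left(-2 + C\right) C = C \left(-2 + C\right)$)
$r = 34000$ ($r = \left(-175 - 25\right) \left(-170\right) = \left(-200\right) \left(-170\right) = 34000$)
$w{\left(T \right)} r = 6 \left(-2 + 6\right) 34000 = 6 \cdot 4 \cdot 34000 = 24 \cdot 34000 = 816000$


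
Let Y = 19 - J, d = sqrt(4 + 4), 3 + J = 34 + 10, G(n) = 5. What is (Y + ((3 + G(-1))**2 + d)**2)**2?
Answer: 16793796 + 2089984*sqrt(2) ≈ 1.9749e+7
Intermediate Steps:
J = 41 (J = -3 + (34 + 10) = -3 + 44 = 41)
d = 2*sqrt(2) (d = sqrt(8) = 2*sqrt(2) ≈ 2.8284)
Y = -22 (Y = 19 - 1*41 = 19 - 41 = -22)
(Y + ((3 + G(-1))**2 + d)**2)**2 = (-22 + ((3 + 5)**2 + 2*sqrt(2))**2)**2 = (-22 + (8**2 + 2*sqrt(2))**2)**2 = (-22 + (64 + 2*sqrt(2))**2)**2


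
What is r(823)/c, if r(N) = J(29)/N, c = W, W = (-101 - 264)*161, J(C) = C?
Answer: -29/48363595 ≈ -5.9962e-7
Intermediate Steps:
W = -58765 (W = -365*161 = -58765)
c = -58765
r(N) = 29/N
r(823)/c = (29/823)/(-58765) = (29*(1/823))*(-1/58765) = (29/823)*(-1/58765) = -29/48363595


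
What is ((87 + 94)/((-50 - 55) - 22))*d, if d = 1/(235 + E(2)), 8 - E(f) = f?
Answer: -181/30607 ≈ -0.0059137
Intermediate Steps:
E(f) = 8 - f
d = 1/241 (d = 1/(235 + (8 - 1*2)) = 1/(235 + (8 - 2)) = 1/(235 + 6) = 1/241 ≈ 0.0041494)
((87 + 94)/((-50 - 55) - 22))*d = ((87 + 94)/((-50 - 55) - 22))*(1/241) = (181/(-105 - 22))*(1/241) = (181/(-127))*(1/241) = (181*(-1/127))*(1/241) = -181/127*1/241 = -181/30607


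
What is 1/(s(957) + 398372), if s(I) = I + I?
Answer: 1/400286 ≈ 2.4982e-6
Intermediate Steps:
s(I) = 2*I
1/(s(957) + 398372) = 1/(2*957 + 398372) = 1/(1914 + 398372) = 1/400286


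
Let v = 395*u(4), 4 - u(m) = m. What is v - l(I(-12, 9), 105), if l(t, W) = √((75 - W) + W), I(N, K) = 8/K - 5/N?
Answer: -5*√3 ≈ -8.6602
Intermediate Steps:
u(m) = 4 - m
I(N, K) = -5/N + 8/K
l(t, W) = 5*√3 (l(t, W) = √75 = 5*√3)
v = 0 (v = 395*(4 - 1*4) = 395*(4 - 4) = 395*0 = 0)
v - l(I(-12, 9), 105) = 0 - 5*√3 = -5*√3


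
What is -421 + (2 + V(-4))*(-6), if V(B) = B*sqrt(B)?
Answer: -433 + 48*I ≈ -433.0 + 48.0*I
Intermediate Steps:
V(B) = B**(3/2)
-421 + (2 + V(-4))*(-6) = -421 + (2 + (-4)**(3/2))*(-6) = -421 + (2 - 8*I)*(-6) = -421 + (-12 + 48*I) = -433 + 48*I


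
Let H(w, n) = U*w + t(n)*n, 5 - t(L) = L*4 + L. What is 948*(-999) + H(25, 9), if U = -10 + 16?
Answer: -947262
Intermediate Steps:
U = 6
t(L) = 5 - 5*L (t(L) = 5 - (L*4 + L) = 5 - (4*L + L) = 5 - 5*L)
H(w, n) = 6*w + n*(5 - 5*n) (H(w, n) = 6*w + (5 - 5*n)*n = 6*w + n*(5 - 5*n))
948*(-999) + H(25, 9) = 948*(-999) + (6*25 - 5*9*(-1 + 9)) = -947052 + (150 - 5*9*8) = -947052 + (150 - 360) = -947052 - 210 = -947262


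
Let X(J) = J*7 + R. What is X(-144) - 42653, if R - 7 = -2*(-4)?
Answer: -43646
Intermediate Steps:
R = 15 (R = 7 - 2*(-4) = 7 + 8 = 15)
X(J) = 15 + 7*J (X(J) = J*7 + 15 = 7*J + 15 = 15 + 7*J)
X(-144) - 42653 = (15 + 7*(-144)) - 42653 = (15 - 1008) - 42653 = -993 - 42653 = -43646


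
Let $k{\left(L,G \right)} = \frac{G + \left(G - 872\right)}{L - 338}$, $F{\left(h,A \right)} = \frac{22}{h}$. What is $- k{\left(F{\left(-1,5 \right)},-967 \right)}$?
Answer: $- \frac{1403}{180} \approx -7.7944$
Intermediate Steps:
$k{\left(L,G \right)} = \frac{-872 + 2 G}{-338 + L}$ ($k{\left(L,G \right)} = \frac{G + \left(-872 + G\right)}{-338 + L} = \frac{-872 + 2 G}{-338 + L}$)
$- k{\left(F{\left(-1,5 \right)},-967 \right)} = - \frac{2 \left(-436 - 967\right)}{-338 + \frac{22}{-1}} = - \frac{2 \left(-1403\right)}{-338 + 22 \left(-1\right)} = - \frac{2 \left(-1403\right)}{-338 - 22} = - \frac{2 \left(-1403\right)}{-360} = - \frac{2 \left(-1\right) \left(-1403\right)}{360} = \left(-1\right) \frac{1403}{180} = - \frac{1403}{180}$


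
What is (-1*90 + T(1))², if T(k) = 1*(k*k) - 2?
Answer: 8281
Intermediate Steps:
T(k) = -2 + k² (T(k) = 1*k² - 2 = k² - 2 = -2 + k²)
(-1*90 + T(1))² = (-1*90 + (-2 + 1²))² = (-90 + (-2 + 1))² = (-90 - 1)² = (-91)² = 8281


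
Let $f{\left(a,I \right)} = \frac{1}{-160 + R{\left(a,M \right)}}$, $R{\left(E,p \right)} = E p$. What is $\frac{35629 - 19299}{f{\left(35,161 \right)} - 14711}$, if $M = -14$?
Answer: $- \frac{10614500}{9562151} \approx -1.1101$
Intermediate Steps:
$f{\left(a,I \right)} = \frac{1}{-160 - 14 a}$ ($f{\left(a,I \right)} = \frac{1}{-160 + a \left(-14\right)} = \frac{1}{-160 - 14 a}$)
$\frac{35629 - 19299}{f{\left(35,161 \right)} - 14711} = \frac{35629 - 19299}{\frac{1}{2 \left(-80 - 245\right)} - 14711} = \frac{16330}{\frac{1}{2 \left(-80 - 245\right)} - 14711} = \frac{16330}{\frac{1}{2 \left(-325\right)} - 14711} = \frac{16330}{\frac{1}{2} \left(- \frac{1}{325}\right) - 14711} = \frac{16330}{- \frac{1}{650} - 14711} = \frac{16330}{- \frac{9562151}{650}} = 16330 \left(- \frac{650}{9562151}\right) = - \frac{10614500}{9562151}$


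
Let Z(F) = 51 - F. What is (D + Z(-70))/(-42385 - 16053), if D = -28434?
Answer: 28313/58438 ≈ 0.48450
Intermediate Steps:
(D + Z(-70))/(-42385 - 16053) = (-28434 + (51 - 1*(-70)))/(-42385 - 16053) = (-28434 + (51 + 70))/(-58438) = (-28434 + 121)*(-1/58438) = -28313*(-1/58438) = 28313/58438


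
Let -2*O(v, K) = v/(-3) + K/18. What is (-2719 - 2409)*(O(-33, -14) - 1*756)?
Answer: 35126800/9 ≈ 3.9030e+6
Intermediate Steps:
O(v, K) = -K/36 + v/6 (O(v, K) = -(v/(-3) + K/18)/2 = -(v*(-⅓) + K*(1/18))/2 = -(-v/3 + K/18)/2 = -K/36 + v/6)
(-2719 - 2409)*(O(-33, -14) - 1*756) = (-2719 - 2409)*((-1/36*(-14) + (⅙)*(-33)) - 1*756) = -5128*((7/18 - 11/2) - 756) = -5128*(-46/9 - 756) = -5128*(-6850/9) = 35126800/9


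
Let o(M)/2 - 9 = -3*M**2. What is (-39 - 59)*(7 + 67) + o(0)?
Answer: -7234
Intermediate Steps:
o(M) = 18 - 6*M**2 (o(M) = 18 + 2*(-3*M**2) = 18 - 6*M**2)
(-39 - 59)*(7 + 67) + o(0) = (-39 - 59)*(7 + 67) + (18 - 6*0**2) = -98*74 + (18 - 6*0) = -7252 + (18 + 0) = -7252 + 18 = -7234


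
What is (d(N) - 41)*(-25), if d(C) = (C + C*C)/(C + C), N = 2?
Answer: 1975/2 ≈ 987.50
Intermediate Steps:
d(C) = (C + C²)/(2*C) (d(C) = (C + C²)/((2*C)) = (C + C²)*(1/(2*C)) = (C + C²)/(2*C))
(d(N) - 41)*(-25) = ((½ + (½)*2) - 41)*(-25) = ((½ + 1) - 41)*(-25) = (3/2 - 41)*(-25) = -79/2*(-25) = 1975/2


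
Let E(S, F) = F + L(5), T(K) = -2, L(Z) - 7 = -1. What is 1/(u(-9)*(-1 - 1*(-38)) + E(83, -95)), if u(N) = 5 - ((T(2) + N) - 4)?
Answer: 1/651 ≈ 0.0015361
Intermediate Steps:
L(Z) = 6 (L(Z) = 7 - 1 = 6)
E(S, F) = 6 + F (E(S, F) = F + 6 = 6 + F)
u(N) = 11 - N (u(N) = 5 - ((-2 + N) - 4) = 5 - (-6 + N) = 5 + (6 - N) = 11 - N)
1/(u(-9)*(-1 - 1*(-38)) + E(83, -95)) = 1/((11 - 1*(-9))*(-1 - 1*(-38)) + (6 - 95)) = 1/((11 + 9)*(-1 + 38) - 89) = 1/(20*37 - 89) = 1/(740 - 89) = 1/651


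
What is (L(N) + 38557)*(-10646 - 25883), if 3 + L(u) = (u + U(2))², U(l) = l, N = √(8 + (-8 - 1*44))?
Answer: -1406877906 - 292232*I*√11 ≈ -1.4069e+9 - 9.6922e+5*I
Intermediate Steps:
N = 2*I*√11 (N = √(8 + (-8 - 44)) = √(8 - 52) = √(-44) = 2*I*√11 ≈ 6.6332*I)
L(u) = -3 + (2 + u)² (L(u) = -3 + (u + 2)² = -3 + (2 + u)²)
(L(N) + 38557)*(-10646 - 25883) = ((-3 + (2 + 2*I*√11)²) + 38557)*(-10646 - 25883) = (38554 + (2 + 2*I*√11)²)*(-36529) = -1408339066 - 36529*(2 + 2*I*√11)²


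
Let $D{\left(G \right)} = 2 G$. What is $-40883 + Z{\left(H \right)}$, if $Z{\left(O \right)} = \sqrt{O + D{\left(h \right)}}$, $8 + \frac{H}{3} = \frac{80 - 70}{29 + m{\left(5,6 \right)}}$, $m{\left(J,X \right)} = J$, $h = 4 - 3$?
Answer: $-40883 + \frac{i \sqrt{6103}}{17} \approx -40883.0 + 4.5954 i$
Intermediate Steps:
$h = 1$
$H = - \frac{393}{17}$ ($H = -24 + 3 \frac{80 - 70}{29 + 5} = -24 + 3 \cdot \frac{10}{34} = -24 + 3 \cdot 10 \cdot \frac{1}{34} = -24 + 3 \cdot \frac{5}{17} = -24 + \frac{15}{17} = - \frac{393}{17} \approx -23.118$)
$Z{\left(O \right)} = \sqrt{2 + O}$ ($Z{\left(O \right)} = \sqrt{O + 2 \cdot 1} = \sqrt{O + 2} = \sqrt{2 + O}$)
$-40883 + Z{\left(H \right)} = -40883 + \sqrt{2 - \frac{393}{17}} = -40883 + \sqrt{- \frac{359}{17}} = -40883 + \frac{i \sqrt{6103}}{17}$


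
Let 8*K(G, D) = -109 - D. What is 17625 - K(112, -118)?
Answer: 140991/8 ≈ 17624.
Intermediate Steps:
K(G, D) = -109/8 - D/8 (K(G, D) = (-109 - D)/8 = -109/8 - D/8)
17625 - K(112, -118) = 17625 - (-109/8 - 1/8*(-118)) = 17625 - (-109/8 + 59/4) = 17625 - 1*9/8 = 17625 - 9/8 = 140991/8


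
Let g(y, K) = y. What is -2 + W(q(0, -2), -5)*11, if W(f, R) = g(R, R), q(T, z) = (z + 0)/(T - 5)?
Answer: -57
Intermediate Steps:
q(T, z) = z/(-5 + T)
W(f, R) = R
-2 + W(q(0, -2), -5)*11 = -2 - 5*11 = -2 - 55 = -57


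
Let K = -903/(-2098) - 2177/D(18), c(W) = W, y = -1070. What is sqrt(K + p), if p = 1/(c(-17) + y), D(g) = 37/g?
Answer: I*sqrt(7537486696160882710)/84379462 ≈ 32.537*I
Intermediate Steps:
K = -82178817/77626 (K = -903/(-2098) - 2177/(37/18) = -903*(-1/2098) - 2177/(37*(1/18)) = 903/2098 - 2177/37/18 = 903/2098 - 2177*18/37 = 903/2098 - 39186/37 = -82178817/77626 ≈ -1058.7)
p = -1/1087 (p = 1/(-17 - 1070) = 1/(-1087) = -1/1087 ≈ -0.00091996)
sqrt(K + p) = sqrt(-82178817/77626 - 1/1087) = sqrt(-89328451705/84379462) = I*sqrt(7537486696160882710)/84379462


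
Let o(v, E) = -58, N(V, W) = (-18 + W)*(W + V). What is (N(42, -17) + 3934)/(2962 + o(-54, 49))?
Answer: 3059/2904 ≈ 1.0534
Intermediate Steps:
N(V, W) = (-18 + W)*(V + W)
(N(42, -17) + 3934)/(2962 + o(-54, 49)) = (((-17)² - 18*42 - 18*(-17) + 42*(-17)) + 3934)/(2962 - 58) = ((289 - 756 + 306 - 714) + 3934)/2904 = (-875 + 3934)*(1/2904) = 3059*(1/2904) = 3059/2904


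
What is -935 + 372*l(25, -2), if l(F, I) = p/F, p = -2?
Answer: -24119/25 ≈ -964.76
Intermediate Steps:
l(F, I) = -2/F
-935 + 372*l(25, -2) = -935 + 372*(-2/25) = -935 - 744/25 = -24119/25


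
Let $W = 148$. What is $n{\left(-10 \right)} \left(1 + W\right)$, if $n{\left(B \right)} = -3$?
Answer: $-447$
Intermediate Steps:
$n{\left(-10 \right)} \left(1 + W\right) = - 3 \left(1 + 148\right) = \left(-3\right) 149 = -447$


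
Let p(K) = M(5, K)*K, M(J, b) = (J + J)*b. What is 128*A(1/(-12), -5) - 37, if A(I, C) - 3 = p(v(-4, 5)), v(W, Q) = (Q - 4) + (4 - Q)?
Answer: 347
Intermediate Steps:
M(J, b) = 2*J*b (M(J, b) = (2*J)*b = 2*J*b)
v(W, Q) = 0 (v(W, Q) = (-4 + Q) + (4 - Q) = 0)
p(K) = 10*K**2 (p(K) = (2*5*K)*K = (10*K)*K = 10*K**2)
A(I, C) = 3 (A(I, C) = 3 + 10*0**2 = 3 + 10*0 = 3 + 0 = 3)
128*A(1/(-12), -5) - 37 = 128*3 - 37 = 384 - 37 = 347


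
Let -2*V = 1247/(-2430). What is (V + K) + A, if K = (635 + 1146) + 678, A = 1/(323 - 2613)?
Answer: 2737004537/1112940 ≈ 2459.3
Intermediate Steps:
V = 1247/4860 (V = -1247/(2*(-2430)) = -1247*(-1)/(2*2430) = -½*(-1247/2430) = 1247/4860 ≈ 0.25658)
A = -1/2290 (A = 1/(-2290) = -1/2290 ≈ -0.00043668)
K = 2459 (K = 1781 + 678 = 2459)
(V + K) + A = (1247/4860 + 2459) - 1/2290 = 11951987/4860 - 1/2290 = 2737004537/1112940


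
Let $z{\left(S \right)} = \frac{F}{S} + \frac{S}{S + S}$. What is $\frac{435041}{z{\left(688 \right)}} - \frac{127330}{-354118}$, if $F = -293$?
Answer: $\frac{52995215247187}{9030009} \approx 5.8688 \cdot 10^{6}$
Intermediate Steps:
$z{\left(S \right)} = \frac{1}{2} - \frac{293}{S}$ ($z{\left(S \right)} = - \frac{293}{S} + \frac{S}{S + S} = - \frac{293}{S} + \frac{S}{2 S} = - \frac{293}{S} + S \frac{1}{2 S} = - \frac{293}{S} + \frac{1}{2} = \frac{1}{2} - \frac{293}{S}$)
$\frac{435041}{z{\left(688 \right)}} - \frac{127330}{-354118} = \frac{435041}{\frac{1}{2} \cdot \frac{1}{688} \left(-586 + 688\right)} - \frac{127330}{-354118} = \frac{435041}{\frac{1}{2} \cdot \frac{1}{688} \cdot 102} - - \frac{63665}{177059} = \frac{435041}{\frac{51}{688}} + \frac{63665}{177059} = 435041 \cdot \frac{688}{51} + \frac{63665}{177059} = \frac{299308208}{51} + \frac{63665}{177059} = \frac{52995215247187}{9030009}$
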